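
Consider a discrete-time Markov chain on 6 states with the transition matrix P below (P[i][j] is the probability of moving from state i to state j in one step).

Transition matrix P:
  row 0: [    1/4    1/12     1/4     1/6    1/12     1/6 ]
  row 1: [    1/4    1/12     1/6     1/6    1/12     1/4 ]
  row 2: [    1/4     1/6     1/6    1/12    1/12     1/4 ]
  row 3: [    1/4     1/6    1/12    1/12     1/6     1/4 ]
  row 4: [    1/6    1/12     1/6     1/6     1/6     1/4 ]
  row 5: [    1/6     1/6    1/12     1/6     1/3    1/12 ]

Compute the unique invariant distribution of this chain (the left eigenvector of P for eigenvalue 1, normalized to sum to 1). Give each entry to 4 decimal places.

Balance equations π_j = Σ_i π_i·P[i][j]:
  π_0 = 1/4·π_0 + 1/4·π_1 + 1/4·π_2 + 1/4·π_3 + 1/6·π_4 + 1/6·π_5
  π_1 = 1/12·π_0 + 1/12·π_1 + 1/6·π_2 + 1/6·π_3 + 1/12·π_4 + 1/6·π_5
  π_2 = 1/4·π_0 + 1/6·π_1 + 1/6·π_2 + 1/12·π_3 + 1/6·π_4 + 1/12·π_5
  π_3 = 1/6·π_0 + 1/6·π_1 + 1/12·π_2 + 1/12·π_3 + 1/6·π_4 + 1/6·π_5
  π_4 = 1/12·π_0 + 1/12·π_1 + 1/12·π_2 + 1/6·π_3 + 1/6·π_4 + 1/3·π_5
  normalize: π_0 + π_1 + π_2 + π_3 + π_4 + π_5 = 1
Solving the linear system gives exactly π = [62619/284255, 35461/284255, 44532/284255, 40306/284255, 44898/284255, 56439/284255].

π = [0.2203, 0.1248, 0.1567, 0.1418, 0.1579, 0.1986]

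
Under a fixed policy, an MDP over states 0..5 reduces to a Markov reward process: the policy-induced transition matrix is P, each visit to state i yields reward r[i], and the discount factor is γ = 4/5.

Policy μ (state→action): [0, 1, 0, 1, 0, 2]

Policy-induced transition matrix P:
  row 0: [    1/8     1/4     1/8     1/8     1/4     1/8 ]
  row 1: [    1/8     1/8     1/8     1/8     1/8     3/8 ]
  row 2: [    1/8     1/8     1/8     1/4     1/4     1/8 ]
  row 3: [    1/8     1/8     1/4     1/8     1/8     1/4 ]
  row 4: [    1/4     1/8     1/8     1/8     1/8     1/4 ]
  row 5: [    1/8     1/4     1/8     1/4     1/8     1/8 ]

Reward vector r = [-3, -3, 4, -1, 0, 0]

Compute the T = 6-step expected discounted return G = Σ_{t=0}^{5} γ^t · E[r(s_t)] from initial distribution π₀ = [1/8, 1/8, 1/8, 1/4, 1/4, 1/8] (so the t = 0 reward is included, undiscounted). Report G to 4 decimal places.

G = -1.8806

t=0: π = [0.1250, 0.1250, 0.1250, 0.2500, 0.2500, 0.1250], E[r] = -0.5000, γ^t·E[r] = -0.500000, running G = -0.500000
t=1: π = [0.1563, 0.1563, 0.1563, 0.1563, 0.1563, 0.2188], E[r] = -0.4688, γ^t·E[r] = -0.375000, running G = -0.875000
t=2: π = [0.1445, 0.1719, 0.1445, 0.1719, 0.1641, 0.2031], E[r] = -0.5430, γ^t·E[r] = -0.347500, running G = -1.222500
t=3: π = [0.1455, 0.1685, 0.1465, 0.1685, 0.1611, 0.2100], E[r] = -0.5244, γ^t·E[r] = -0.268500, running G = -1.491000
t=4: π = [0.1451, 0.1694, 0.1461, 0.1696, 0.1615, 0.2083], E[r] = -0.5291, γ^t·E[r] = -0.216700, running G = -1.707700
t=5: π = [0.1452, 0.1692, 0.1462, 0.1693, 0.1614, 0.2087], E[r] = -0.5276, γ^t·E[r] = -0.172893, running G = -1.880593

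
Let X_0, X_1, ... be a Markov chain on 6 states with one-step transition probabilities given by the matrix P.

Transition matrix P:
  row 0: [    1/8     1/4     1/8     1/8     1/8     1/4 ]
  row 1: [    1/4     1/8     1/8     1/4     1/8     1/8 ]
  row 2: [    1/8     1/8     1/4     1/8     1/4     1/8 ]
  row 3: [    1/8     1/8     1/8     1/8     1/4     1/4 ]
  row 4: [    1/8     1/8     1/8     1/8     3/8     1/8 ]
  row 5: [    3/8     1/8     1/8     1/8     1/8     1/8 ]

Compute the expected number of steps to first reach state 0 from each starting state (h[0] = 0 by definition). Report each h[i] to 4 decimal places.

h = [0.0000, 4.9418, 5.6731, 5.4958, 5.6731, 4.2548]

First-step conditioning: h[0] = 0; for i ≠ 0, h[i] = 1 + Σ_k P[i][k]·h[k].
  h[1] = 1 + 1/8·h[1] + 1/8·h[2] + 1/4·h[3] + 1/8·h[4] + 1/8·h[5]
  h[2] = 1 + 1/8·h[1] + 1/4·h[2] + 1/8·h[3] + 1/4·h[4] + 1/8·h[5]
  h[3] = 1 + 1/8·h[1] + 1/8·h[2] + 1/8·h[3] + 1/4·h[4] + 1/4·h[5]
  h[4] = 1 + 1/8·h[1] + 1/8·h[2] + 1/8·h[3] + 3/8·h[4] + 1/8·h[5]
  h[5] = 1 + 1/8·h[1] + 1/8·h[2] + 1/8·h[3] + 1/8·h[4] + 1/8·h[5]
Solving the 5×5 linear system over states ≠ 0 gives exactly h = [0, 1784/361, 2048/361, 1984/361, 2048/361, 1536/361] (h[0] = 0 is the target).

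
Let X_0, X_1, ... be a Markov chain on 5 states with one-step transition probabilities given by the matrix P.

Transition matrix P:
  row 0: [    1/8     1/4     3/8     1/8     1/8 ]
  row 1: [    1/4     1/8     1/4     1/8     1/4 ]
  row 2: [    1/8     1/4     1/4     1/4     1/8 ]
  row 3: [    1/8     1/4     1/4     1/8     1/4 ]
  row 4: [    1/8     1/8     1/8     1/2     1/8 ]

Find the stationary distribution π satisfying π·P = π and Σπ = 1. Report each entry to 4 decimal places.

Balance equations π_j = Σ_i π_i·P[i][j]:
  π_0 = 1/8·π_0 + 1/4·π_1 + 1/8·π_2 + 1/8·π_3 + 1/8·π_4
  π_1 = 1/4·π_0 + 1/8·π_1 + 1/4·π_2 + 1/4·π_3 + 1/8·π_4
  π_2 = 3/8·π_0 + 1/4·π_1 + 1/4·π_2 + 1/4·π_3 + 1/8·π_4
  π_3 = 1/8·π_0 + 1/8·π_1 + 1/4·π_2 + 1/8·π_3 + 1/2·π_4
  normalize: π_0 + π_1 + π_2 + π_3 + π_4 = 1
Solving the linear system gives exactly π = [767/5103, 1033/5103, 1258/5103, 1136/5103, 101/567].

π = [0.1503, 0.2024, 0.2465, 0.2226, 0.1781]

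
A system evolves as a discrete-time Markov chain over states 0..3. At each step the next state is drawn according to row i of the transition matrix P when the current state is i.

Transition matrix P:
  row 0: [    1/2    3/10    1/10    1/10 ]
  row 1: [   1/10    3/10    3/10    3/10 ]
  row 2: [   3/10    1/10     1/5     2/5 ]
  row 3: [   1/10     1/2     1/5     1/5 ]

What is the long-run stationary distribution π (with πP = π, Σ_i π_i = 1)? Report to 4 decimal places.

Balance equations π_j = Σ_i π_i·P[i][j]:
  π_0 = 1/2·π_0 + 1/10·π_1 + 3/10·π_2 + 1/10·π_3
  π_1 = 3/10·π_0 + 3/10·π_1 + 1/10·π_2 + 1/2·π_3
  π_2 = 1/10·π_0 + 3/10·π_1 + 1/5·π_2 + 1/5·π_3
  normalize: π_0 + π_1 + π_2 + π_3 = 1
Solving the linear system gives exactly π = [91/386, 119/386, 40/193, 48/193].

π = [0.2358, 0.3083, 0.2073, 0.2487]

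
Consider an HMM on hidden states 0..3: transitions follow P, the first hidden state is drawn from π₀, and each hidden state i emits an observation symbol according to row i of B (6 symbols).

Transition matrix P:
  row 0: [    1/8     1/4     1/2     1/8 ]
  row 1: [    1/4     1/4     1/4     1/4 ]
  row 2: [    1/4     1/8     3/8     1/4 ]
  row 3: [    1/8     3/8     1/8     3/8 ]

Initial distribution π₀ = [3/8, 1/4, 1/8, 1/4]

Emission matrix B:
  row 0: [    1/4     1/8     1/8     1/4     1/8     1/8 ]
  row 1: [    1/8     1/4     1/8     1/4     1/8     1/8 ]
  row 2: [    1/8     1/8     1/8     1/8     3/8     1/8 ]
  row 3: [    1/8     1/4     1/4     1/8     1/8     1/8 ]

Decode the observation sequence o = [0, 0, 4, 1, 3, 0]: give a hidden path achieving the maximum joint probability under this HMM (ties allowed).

t=0: δ = [9.375e-02, 3.125e-02, 1.562e-02, 3.125e-02]  (obs o_0=0)
t=1: δ = [2.930e-03, 2.930e-03, 5.859e-03, 1.465e-03]  ψ = [0, 0, 0, 0]  (obs o_1=0)
t=2: δ = [1.831e-04, 9.155e-05, 8.240e-04, 1.831e-04]  ψ = [2, 0, 2, 2]  (obs o_2=4)
t=3: δ = [2.575e-05, 2.575e-05, 3.862e-05, 5.150e-05]  ψ = [2, 2, 2, 2]  (obs o_3=1)
t=4: δ = [2.414e-06, 4.828e-06, 1.810e-06, 2.414e-06]  ψ = [2, 3, 2, 3]  (obs o_4=3)
t=5: δ = [3.017e-07, 1.509e-07, 1.509e-07, 1.509e-07]  ψ = [1, 1, 0, 1]  (obs o_5=0)
backtrack: best end state = 0; path = [0, 2, 2, 3, 1, 0]

path = [0, 2, 2, 3, 1, 0]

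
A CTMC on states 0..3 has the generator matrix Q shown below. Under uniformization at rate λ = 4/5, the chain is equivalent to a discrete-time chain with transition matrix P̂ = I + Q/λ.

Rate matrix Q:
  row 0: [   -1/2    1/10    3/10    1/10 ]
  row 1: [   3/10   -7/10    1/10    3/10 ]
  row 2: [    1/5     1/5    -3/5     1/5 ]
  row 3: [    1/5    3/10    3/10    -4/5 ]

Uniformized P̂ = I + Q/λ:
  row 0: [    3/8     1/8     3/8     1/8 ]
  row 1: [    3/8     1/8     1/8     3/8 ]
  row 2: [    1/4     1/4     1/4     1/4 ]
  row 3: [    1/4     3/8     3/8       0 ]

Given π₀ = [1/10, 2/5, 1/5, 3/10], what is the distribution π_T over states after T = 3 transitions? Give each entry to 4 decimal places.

π = [0.3158, 0.2074, 0.2867, 0.1900]

t=0: π = [0.1000, 0.4000, 0.2000, 0.3000]
t=1: π = [0.3125, 0.2250, 0.2500, 0.2125]
t=2: π = [0.3172, 0.2094, 0.2875, 0.1859]
t=3: π = [0.3158, 0.2074, 0.2867, 0.1900]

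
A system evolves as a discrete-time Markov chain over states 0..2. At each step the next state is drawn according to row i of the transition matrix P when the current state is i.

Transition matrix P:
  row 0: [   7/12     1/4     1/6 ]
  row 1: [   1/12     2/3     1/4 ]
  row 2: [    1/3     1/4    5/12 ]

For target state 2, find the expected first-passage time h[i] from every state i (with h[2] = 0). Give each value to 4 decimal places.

h = [4.9412, 4.2353, 0.0000]

First-step conditioning: h[2] = 0; for i ≠ 2, h[i] = 1 + Σ_k P[i][k]·h[k].
  h[0] = 1 + 7/12·h[0] + 1/4·h[1]
  h[1] = 1 + 1/12·h[0] + 2/3·h[1]
Solving the 2×2 linear system over states ≠ 2 gives exactly h = [84/17, 72/17, 0] (h[2] = 0 is the target).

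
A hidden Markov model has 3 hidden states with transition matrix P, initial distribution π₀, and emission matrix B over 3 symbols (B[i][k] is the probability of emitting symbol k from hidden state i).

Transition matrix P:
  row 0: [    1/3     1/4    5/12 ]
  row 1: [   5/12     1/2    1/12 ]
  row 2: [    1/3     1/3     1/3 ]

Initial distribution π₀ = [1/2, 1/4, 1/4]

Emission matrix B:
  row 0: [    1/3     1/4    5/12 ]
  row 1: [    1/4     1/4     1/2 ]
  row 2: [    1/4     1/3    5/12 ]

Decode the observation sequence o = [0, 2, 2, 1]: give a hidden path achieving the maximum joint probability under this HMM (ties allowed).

t=0: δ = [1.667e-01, 6.250e-02, 6.250e-02]  (obs o_0=0)
t=1: δ = [2.315e-02, 2.083e-02, 2.894e-02]  ψ = [0, 0, 0]  (obs o_1=2)
t=2: δ = [4.019e-03, 5.208e-03, 4.019e-03]  ψ = [2, 1, 0]  (obs o_2=2)
t=3: δ = [5.425e-04, 6.510e-04, 5.582e-04]  ψ = [1, 1, 0]  (obs o_3=1)
backtrack: best end state = 1; path = [0, 1, 1, 1]

path = [0, 1, 1, 1]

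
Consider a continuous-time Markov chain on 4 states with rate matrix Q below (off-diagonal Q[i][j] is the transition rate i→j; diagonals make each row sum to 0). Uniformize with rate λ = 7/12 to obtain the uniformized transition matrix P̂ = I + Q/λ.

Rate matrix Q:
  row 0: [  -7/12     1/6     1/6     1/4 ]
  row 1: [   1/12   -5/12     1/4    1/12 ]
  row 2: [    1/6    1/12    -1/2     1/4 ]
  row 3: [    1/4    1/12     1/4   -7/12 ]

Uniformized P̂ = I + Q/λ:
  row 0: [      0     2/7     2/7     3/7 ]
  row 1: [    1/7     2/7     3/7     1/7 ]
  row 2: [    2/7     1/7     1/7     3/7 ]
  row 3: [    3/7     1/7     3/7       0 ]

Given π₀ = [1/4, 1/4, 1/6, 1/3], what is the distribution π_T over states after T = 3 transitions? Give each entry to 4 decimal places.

t=0: π = [0.2500, 0.2500, 0.1667, 0.3333]
t=1: π = [0.2262, 0.2143, 0.3452, 0.2143]
t=2: π = [0.2211, 0.2058, 0.2976, 0.2755]
t=3: π = [0.2325, 0.2038, 0.3120, 0.2517]

π = [0.2325, 0.2038, 0.3120, 0.2517]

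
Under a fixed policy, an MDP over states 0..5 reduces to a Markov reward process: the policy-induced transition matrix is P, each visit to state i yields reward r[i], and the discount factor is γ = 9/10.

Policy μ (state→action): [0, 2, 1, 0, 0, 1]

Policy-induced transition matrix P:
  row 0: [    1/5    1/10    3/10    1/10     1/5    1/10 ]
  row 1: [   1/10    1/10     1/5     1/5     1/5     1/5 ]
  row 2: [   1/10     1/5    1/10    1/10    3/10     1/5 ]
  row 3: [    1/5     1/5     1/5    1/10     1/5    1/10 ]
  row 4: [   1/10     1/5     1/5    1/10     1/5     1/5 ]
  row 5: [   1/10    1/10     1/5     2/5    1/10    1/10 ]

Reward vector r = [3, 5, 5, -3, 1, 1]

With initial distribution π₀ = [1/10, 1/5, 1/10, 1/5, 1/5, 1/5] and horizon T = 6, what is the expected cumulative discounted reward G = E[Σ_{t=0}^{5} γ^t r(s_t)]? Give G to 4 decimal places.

G = 8.9508

t=0: π = [0.1000, 0.2000, 0.1000, 0.2000, 0.2000, 0.2000], E[r] = 1.6000, γ^t·E[r] = 1.600000, running G = 1.600000
t=1: π = [0.1300, 0.1500, 0.2000, 0.1800, 0.1900, 0.1500], E[r] = 1.9400, γ^t·E[r] = 1.746000, running G = 3.346000
t=2: π = [0.1310, 0.1570, 0.1930, 0.1600, 0.2050, 0.1540], E[r] = 2.0220, γ^t·E[r] = 1.637820, running G = 4.983820
t=3: π = [0.1291, 0.1558, 0.1938, 0.1619, 0.2039, 0.1555], E[r] = 2.0090, γ^t·E[r] = 1.464561, running G = 6.448381
t=4: π = [0.1291, 0.1560, 0.1935, 0.1622, 0.2038, 0.1554], E[r] = 2.0072, γ^t·E[r] = 1.316950, running G = 7.765331
t=5: π = [0.1291, 0.1560, 0.1936, 0.1622, 0.2038, 0.1553], E[r] = 2.0075, γ^t·E[r] = 1.185424, running G = 8.950755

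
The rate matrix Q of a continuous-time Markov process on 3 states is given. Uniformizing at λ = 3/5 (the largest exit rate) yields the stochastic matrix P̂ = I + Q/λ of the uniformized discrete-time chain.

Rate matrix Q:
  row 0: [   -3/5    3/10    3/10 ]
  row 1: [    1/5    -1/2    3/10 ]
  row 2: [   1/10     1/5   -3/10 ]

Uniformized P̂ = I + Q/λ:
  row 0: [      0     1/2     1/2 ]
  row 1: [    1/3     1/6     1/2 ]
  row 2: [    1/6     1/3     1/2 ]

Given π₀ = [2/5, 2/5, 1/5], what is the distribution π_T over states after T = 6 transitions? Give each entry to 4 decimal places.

π = [0.1876, 0.3124, 0.5000]

t=0: π = [0.4000, 0.4000, 0.2000]
t=1: π = [0.1667, 0.3333, 0.5000]
t=2: π = [0.1944, 0.3056, 0.5000]
t=3: π = [0.1852, 0.3148, 0.5000]
t=4: π = [0.1883, 0.3117, 0.5000]
t=5: π = [0.1872, 0.3128, 0.5000]
t=6: π = [0.1876, 0.3124, 0.5000]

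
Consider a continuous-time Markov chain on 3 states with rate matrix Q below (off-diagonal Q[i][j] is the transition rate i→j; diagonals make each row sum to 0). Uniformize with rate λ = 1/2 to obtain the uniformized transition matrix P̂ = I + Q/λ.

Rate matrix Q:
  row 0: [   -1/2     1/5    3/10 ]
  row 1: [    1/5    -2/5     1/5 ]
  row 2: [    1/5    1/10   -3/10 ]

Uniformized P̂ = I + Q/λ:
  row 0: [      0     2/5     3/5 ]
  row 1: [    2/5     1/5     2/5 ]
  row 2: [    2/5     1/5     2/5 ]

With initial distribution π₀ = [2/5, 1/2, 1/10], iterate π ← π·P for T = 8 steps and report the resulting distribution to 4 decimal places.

π = [0.2858, 0.2571, 0.4571]

t=0: π = [0.4000, 0.5000, 0.1000]
t=1: π = [0.2400, 0.2800, 0.4800]
t=2: π = [0.3040, 0.2480, 0.4480]
t=3: π = [0.2784, 0.2608, 0.4608]
t=4: π = [0.2886, 0.2557, 0.4557]
t=5: π = [0.2845, 0.2577, 0.4577]
t=6: π = [0.2862, 0.2569, 0.4569]
t=7: π = [0.2855, 0.2572, 0.4572]
t=8: π = [0.2858, 0.2571, 0.4571]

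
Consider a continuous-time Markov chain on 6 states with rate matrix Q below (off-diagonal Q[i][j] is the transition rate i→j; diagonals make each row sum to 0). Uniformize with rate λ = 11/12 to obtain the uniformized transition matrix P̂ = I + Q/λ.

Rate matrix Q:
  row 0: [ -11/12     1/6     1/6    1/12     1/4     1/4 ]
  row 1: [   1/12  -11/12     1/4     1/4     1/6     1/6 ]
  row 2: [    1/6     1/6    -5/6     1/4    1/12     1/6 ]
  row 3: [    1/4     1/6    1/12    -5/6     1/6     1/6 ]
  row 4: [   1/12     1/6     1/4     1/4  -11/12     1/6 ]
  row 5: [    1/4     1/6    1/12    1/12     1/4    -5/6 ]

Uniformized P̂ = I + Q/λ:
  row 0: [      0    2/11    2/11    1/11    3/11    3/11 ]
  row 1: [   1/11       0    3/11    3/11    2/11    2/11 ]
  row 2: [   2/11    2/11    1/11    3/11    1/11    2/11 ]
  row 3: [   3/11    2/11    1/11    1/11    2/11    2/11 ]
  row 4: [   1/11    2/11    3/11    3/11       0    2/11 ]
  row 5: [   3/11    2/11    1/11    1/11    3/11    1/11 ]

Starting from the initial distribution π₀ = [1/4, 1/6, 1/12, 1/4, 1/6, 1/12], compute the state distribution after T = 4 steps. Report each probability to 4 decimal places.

t=0: π = [0.2500, 0.1667, 0.0833, 0.2500, 0.1667, 0.0833]
t=1: π = [0.1364, 0.1515, 0.1742, 0.1667, 0.1742, 0.1970]
t=2: π = [0.1605, 0.1543, 0.1625, 0.1818, 0.1646, 0.1763]
t=3: π = [0.1562, 0.1538, 0.1635, 0.1784, 0.1677, 0.1804]
t=4: π = [0.1568, 0.1539, 0.1636, 0.1791, 0.1671, 0.1796]

π = [0.1568, 0.1539, 0.1636, 0.1791, 0.1671, 0.1796]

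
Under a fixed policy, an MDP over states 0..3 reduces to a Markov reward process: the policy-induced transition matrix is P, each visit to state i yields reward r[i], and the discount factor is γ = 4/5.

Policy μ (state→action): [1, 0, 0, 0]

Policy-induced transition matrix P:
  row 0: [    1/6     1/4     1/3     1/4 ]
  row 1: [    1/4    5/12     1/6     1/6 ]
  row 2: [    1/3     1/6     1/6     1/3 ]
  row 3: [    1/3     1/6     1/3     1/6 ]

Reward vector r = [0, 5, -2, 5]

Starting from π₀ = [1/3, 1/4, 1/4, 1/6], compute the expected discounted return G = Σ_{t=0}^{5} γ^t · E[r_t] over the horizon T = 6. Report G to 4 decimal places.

G = 6.7704

t=0: π = [0.3333, 0.2500, 0.2500, 0.1667], E[r] = 1.5833, γ^t·E[r] = 1.583333, running G = 1.583333
t=1: π = [0.2569, 0.2569, 0.2500, 0.2361], E[r] = 1.9653, γ^t·E[r] = 1.572222, running G = 3.155556
t=2: π = [0.2691, 0.2523, 0.2488, 0.2297], E[r] = 1.9126, γ^t·E[r] = 1.224074, running G = 4.379630
t=3: π = [0.2675, 0.2522, 0.2498, 0.2306], E[r] = 1.9141, γ^t·E[r] = 0.980000, running G = 5.359630
t=4: π = [0.2677, 0.2520, 0.2497, 0.2306], E[r] = 1.9136, γ^t·E[r] = 0.783807, running G = 6.143437
t=5: π = [0.2677, 0.2520, 0.2497, 0.2306], E[r] = 1.9134, γ^t·E[r] = 0.626982, running G = 6.770419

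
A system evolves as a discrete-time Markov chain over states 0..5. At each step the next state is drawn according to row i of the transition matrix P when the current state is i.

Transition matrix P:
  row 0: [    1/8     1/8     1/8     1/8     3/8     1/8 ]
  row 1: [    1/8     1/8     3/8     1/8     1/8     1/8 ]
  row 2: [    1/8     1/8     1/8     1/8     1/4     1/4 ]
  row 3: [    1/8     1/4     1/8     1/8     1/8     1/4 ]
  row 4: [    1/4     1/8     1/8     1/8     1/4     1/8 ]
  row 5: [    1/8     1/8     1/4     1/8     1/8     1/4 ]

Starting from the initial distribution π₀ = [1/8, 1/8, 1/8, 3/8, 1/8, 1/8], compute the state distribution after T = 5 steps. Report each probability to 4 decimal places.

π = [0.1515, 0.1406, 0.1835, 0.1250, 0.2123, 0.1870]

t=0: π = [0.1250, 0.1250, 0.1250, 0.3750, 0.1250, 0.1250]
t=1: π = [0.1406, 0.1719, 0.1719, 0.1250, 0.1875, 0.2031]
t=2: π = [0.1484, 0.1406, 0.1934, 0.1250, 0.2051, 0.1875]
t=3: π = [0.1506, 0.1406, 0.1836, 0.1250, 0.2119, 0.1882]
t=4: π = [0.1515, 0.1406, 0.1837, 0.1250, 0.2121, 0.1871]
t=5: π = [0.1515, 0.1406, 0.1835, 0.1250, 0.2123, 0.1870]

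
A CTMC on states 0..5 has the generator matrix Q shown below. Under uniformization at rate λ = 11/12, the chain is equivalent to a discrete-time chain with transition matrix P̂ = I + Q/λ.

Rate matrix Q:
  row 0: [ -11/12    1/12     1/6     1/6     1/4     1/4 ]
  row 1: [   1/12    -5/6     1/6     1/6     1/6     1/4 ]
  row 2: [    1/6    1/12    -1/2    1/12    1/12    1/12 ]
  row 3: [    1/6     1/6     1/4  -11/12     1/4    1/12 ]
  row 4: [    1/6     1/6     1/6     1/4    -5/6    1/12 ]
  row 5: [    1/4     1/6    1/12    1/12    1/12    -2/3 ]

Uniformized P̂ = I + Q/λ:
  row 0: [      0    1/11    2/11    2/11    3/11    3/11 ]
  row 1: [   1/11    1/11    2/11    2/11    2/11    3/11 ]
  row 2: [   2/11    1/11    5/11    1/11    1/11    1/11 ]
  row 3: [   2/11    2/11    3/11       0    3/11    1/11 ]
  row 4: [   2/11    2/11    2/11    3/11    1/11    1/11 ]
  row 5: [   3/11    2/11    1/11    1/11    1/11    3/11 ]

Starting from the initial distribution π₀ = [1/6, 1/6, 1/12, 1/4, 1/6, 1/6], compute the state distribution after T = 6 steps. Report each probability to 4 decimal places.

π = [0.1571, 0.1332, 0.2447, 0.1335, 0.1559, 0.1756]

t=0: π = [0.1667, 0.1667, 0.0833, 0.2500, 0.1667, 0.1667]
t=1: π = [0.1515, 0.1439, 0.2121, 0.1288, 0.1818, 0.1818]
t=2: π = [0.1577, 0.1357, 0.2348, 0.1391, 0.1550, 0.1777]
t=3: π = [0.1570, 0.1338, 0.2424, 0.1331, 0.1572, 0.1766]
t=4: π = [0.1572, 0.1334, 0.2440, 0.1338, 0.1558, 0.1759]
t=5: π = [0.1571, 0.1332, 0.2445, 0.1335, 0.1559, 0.1757]
t=6: π = [0.1571, 0.1332, 0.2447, 0.1335, 0.1559, 0.1756]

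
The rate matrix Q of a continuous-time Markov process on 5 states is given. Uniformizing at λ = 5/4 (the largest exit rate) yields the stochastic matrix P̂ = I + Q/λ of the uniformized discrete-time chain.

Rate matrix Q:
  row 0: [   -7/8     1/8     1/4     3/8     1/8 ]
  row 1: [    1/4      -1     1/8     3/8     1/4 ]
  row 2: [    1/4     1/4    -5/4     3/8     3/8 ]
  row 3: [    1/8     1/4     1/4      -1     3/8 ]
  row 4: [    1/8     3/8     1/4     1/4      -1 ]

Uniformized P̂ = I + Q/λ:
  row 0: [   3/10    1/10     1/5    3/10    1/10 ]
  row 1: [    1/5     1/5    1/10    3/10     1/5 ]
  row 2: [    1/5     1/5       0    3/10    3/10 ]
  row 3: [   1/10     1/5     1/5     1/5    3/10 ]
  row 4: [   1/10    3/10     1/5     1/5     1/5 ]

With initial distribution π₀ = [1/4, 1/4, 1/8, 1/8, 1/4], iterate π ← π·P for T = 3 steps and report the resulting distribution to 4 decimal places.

π = [0.1696, 0.2050, 0.1499, 0.2524, 0.2231]

t=0: π = [0.2500, 0.2500, 0.1250, 0.1250, 0.2500]
t=1: π = [0.1875, 0.2000, 0.1500, 0.2625, 0.2000]
t=2: π = [0.1725, 0.2013, 0.1500, 0.2538, 0.2225]
t=3: π = [0.1696, 0.2050, 0.1499, 0.2524, 0.2231]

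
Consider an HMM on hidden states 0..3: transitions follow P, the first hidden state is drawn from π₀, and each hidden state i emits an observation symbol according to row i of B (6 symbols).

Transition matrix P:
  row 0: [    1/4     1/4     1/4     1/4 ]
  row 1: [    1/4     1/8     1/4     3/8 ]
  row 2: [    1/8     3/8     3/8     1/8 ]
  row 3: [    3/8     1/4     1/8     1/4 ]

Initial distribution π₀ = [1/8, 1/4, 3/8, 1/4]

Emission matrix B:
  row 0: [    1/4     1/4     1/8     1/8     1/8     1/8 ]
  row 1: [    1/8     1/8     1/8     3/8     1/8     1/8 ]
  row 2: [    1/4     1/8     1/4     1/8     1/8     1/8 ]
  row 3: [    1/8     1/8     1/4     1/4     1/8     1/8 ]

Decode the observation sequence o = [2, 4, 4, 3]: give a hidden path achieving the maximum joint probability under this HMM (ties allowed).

path = [2, 2, 2, 1]

t=0: δ = [1.562e-02, 3.125e-02, 9.375e-02, 6.250e-02]  (obs o_0=2)
t=1: δ = [2.930e-03, 4.395e-03, 4.395e-03, 1.953e-03]  ψ = [3, 2, 2, 3]  (obs o_1=4)
t=2: δ = [1.373e-04, 2.060e-04, 2.060e-04, 2.060e-04]  ψ = [1, 2, 2, 1]  (obs o_2=4)
t=3: δ = [9.656e-06, 2.897e-05, 9.656e-06, 1.931e-05]  ψ = [3, 2, 2, 1]  (obs o_3=3)
backtrack: best end state = 1; path = [2, 2, 2, 1]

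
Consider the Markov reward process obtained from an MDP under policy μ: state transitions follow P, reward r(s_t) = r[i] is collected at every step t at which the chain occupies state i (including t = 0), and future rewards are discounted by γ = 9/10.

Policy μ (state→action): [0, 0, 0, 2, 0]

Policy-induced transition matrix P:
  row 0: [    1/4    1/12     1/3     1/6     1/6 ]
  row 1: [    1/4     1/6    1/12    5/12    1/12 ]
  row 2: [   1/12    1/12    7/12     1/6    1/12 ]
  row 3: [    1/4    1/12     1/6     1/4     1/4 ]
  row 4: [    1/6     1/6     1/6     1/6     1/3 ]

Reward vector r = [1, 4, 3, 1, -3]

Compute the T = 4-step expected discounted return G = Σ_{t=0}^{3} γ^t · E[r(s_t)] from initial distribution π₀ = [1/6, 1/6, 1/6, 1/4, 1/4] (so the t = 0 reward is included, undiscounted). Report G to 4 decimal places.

G = 3.6093

t=0: π = [0.1667, 0.1667, 0.1667, 0.2500, 0.2500], E[r] = 0.8333, γ^t·E[r] = 0.833333, running G = 0.833333
t=1: π = [0.2014, 0.1181, 0.2500, 0.2292, 0.2014], E[r] = 1.0486, γ^t·E[r] = 0.943750, running G = 1.777083
t=2: π = [0.1916, 0.1100, 0.2946, 0.2153, 0.1887], E[r] = 1.1644, γ^t·E[r] = 0.943125, running G = 2.720208
t=3: π = [0.1852, 0.1082, 0.3122, 0.2121, 0.1823], E[r] = 1.2196, γ^t·E[r] = 0.889102, running G = 3.609310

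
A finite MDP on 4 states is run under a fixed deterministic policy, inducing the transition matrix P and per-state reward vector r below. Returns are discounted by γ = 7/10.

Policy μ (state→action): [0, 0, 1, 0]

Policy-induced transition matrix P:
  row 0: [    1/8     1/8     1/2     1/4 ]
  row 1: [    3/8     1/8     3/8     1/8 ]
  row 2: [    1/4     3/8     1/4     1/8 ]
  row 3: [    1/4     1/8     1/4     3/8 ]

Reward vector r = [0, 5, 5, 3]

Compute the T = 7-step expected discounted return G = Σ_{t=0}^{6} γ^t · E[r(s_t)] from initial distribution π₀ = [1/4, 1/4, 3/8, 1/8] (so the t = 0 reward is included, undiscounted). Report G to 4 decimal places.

G = 10.4281

t=0: π = [0.2500, 0.2500, 0.3750, 0.1250], E[r] = 3.5000, γ^t·E[r] = 3.500000, running G = 3.500000
t=1: π = [0.2500, 0.2188, 0.3438, 0.1875], E[r] = 3.3750, γ^t·E[r] = 2.362500, running G = 5.862500
t=2: π = [0.2461, 0.2109, 0.3398, 0.2031], E[r] = 3.3633, γ^t·E[r] = 1.648008, running G = 7.510508
t=3: π = [0.2456, 0.2100, 0.3379, 0.2065], E[r] = 3.3589, γ^t·E[r] = 1.152098, running G = 8.662606
t=4: π = [0.2455, 0.2095, 0.3376, 0.2073], E[r] = 3.3576, γ^t·E[r] = 0.806161, running G = 9.468767
t=5: π = [0.2455, 0.2094, 0.3376, 0.2075], E[r] = 3.3575, γ^t·E[r] = 0.564293, running G = 10.033060
t=6: π = [0.2455, 0.2094, 0.3375, 0.2076], E[r] = 3.3574, γ^t·E[r] = 0.394996, running G = 10.428057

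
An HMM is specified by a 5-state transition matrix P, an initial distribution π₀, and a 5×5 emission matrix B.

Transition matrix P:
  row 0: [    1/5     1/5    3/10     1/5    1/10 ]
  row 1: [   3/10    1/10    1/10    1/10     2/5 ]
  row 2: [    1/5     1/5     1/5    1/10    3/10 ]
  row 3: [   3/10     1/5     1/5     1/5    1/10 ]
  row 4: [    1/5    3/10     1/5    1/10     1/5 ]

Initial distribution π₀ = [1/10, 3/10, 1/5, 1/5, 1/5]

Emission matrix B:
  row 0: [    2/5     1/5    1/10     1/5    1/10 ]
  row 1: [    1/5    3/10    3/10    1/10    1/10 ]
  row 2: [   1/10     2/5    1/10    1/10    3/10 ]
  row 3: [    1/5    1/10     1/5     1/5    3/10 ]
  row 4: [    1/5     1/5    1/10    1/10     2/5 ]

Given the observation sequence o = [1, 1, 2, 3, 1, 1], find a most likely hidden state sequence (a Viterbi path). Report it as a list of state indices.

t=0: δ = [2.000e-02, 9.000e-02, 8.000e-02, 2.000e-02, 4.000e-02]  (obs o_0=1)
t=1: δ = [5.400e-03, 4.800e-03, 6.400e-03, 9.000e-04, 7.200e-03]  ψ = [1, 2, 2, 1, 1]  (obs o_1=1)
t=2: δ = [1.440e-04, 6.480e-04, 1.620e-04, 2.160e-04, 1.920e-04]  ψ = [1, 4, 0, 0, 1]  (obs o_2=2)
t=3: δ = [3.888e-05, 6.480e-06, 6.480e-06, 1.296e-05, 2.592e-05]  ψ = [1, 1, 1, 1, 1]  (obs o_3=3)
t=4: δ = [1.555e-06, 2.333e-06, 4.666e-06, 7.776e-07, 1.037e-06]  ψ = [0, 0, 0, 0, 4]  (obs o_4=1)
t=5: δ = [1.866e-07, 2.799e-07, 3.732e-07, 4.666e-08, 2.799e-07]  ψ = [2, 2, 2, 2, 2]  (obs o_5=1)
backtrack: best end state = 2; path = [1, 4, 1, 0, 2, 2]

path = [1, 4, 1, 0, 2, 2]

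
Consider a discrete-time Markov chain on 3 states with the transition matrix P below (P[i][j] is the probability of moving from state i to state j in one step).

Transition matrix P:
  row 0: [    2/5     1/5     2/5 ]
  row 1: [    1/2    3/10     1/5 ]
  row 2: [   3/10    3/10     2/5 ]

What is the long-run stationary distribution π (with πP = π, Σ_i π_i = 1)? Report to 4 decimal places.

π = [0.3913, 0.2609, 0.3478]

Balance equations π_j = Σ_i π_i·P[i][j]:
  π_0 = 2/5·π_0 + 1/2·π_1 + 3/10·π_2
  π_1 = 1/5·π_0 + 3/10·π_1 + 3/10·π_2
  normalize: π_0 + π_1 + π_2 = 1
Solving the linear system gives exactly π = [9/23, 6/23, 8/23].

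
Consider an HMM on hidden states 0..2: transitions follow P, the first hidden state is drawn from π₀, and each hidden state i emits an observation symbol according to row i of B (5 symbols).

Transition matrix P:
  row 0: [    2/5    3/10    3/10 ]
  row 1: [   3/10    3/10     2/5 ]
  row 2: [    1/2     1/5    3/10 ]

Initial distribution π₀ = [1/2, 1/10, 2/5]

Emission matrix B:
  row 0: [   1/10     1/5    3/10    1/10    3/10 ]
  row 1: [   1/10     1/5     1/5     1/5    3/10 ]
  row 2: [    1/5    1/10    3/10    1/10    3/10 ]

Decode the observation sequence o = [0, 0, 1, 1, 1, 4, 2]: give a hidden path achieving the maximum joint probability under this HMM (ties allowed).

t=0: δ = [5.000e-02, 1.000e-02, 8.000e-02]  (obs o_0=0)
t=1: δ = [4.000e-03, 1.600e-03, 4.800e-03]  ψ = [2, 2, 2]  (obs o_1=0)
t=2: δ = [4.800e-04, 2.400e-04, 1.440e-04]  ψ = [2, 0, 2]  (obs o_2=1)
t=3: δ = [3.840e-05, 2.880e-05, 1.440e-05]  ψ = [0, 0, 0]  (obs o_3=1)
t=4: δ = [3.072e-06, 2.304e-06, 1.152e-06]  ψ = [0, 0, 0]  (obs o_4=1)
t=5: δ = [3.686e-07, 2.765e-07, 2.765e-07]  ψ = [0, 0, 0]  (obs o_5=4)
t=6: δ = [4.424e-08, 2.212e-08, 3.318e-08]  ψ = [0, 0, 0]  (obs o_6=2)
backtrack: best end state = 0; path = [2, 2, 0, 0, 0, 0, 0]

path = [2, 2, 0, 0, 0, 0, 0]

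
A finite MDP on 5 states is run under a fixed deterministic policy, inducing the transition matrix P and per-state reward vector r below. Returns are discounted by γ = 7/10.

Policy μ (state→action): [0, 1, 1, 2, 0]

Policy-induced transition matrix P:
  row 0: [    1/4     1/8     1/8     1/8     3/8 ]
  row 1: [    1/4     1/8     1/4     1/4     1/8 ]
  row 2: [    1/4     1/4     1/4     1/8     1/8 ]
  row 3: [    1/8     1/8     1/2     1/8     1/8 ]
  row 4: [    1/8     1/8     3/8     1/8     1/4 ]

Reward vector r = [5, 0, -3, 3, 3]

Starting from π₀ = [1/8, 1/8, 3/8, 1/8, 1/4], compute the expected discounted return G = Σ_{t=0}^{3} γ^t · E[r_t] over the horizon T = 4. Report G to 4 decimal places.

t=0: π = [0.1250, 0.1250, 0.3750, 0.1250, 0.2500], E[r] = 0.6250, γ^t·E[r] = 0.625000, running G = 0.625000
t=1: π = [0.2031, 0.1719, 0.2969, 0.1406, 0.1875], E[r] = 1.1094, γ^t·E[r] = 0.776563, running G = 1.401563
t=2: π = [0.2090, 0.1621, 0.2832, 0.1465, 0.1992], E[r] = 1.2324, γ^t·E[r] = 0.603887, running G = 2.005449
t=3: π = [0.2068, 0.1604, 0.2854, 0.1453, 0.2021], E[r] = 1.2200, γ^t·E[r] = 0.418450, running G = 2.423899

G = 2.4239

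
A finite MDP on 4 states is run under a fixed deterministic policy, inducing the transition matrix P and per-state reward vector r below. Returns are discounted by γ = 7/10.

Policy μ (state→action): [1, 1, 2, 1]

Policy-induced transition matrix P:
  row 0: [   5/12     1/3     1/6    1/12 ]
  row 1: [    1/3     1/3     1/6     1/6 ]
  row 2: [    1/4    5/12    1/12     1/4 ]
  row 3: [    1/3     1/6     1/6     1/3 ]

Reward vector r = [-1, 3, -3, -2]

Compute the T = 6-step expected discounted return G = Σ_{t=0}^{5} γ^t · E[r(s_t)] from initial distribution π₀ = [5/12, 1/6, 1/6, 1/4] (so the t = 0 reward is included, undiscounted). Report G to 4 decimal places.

t=0: π = [0.4167, 0.1667, 0.1667, 0.2500], E[r] = -0.9167, γ^t·E[r] = -0.916667, running G = -0.916667
t=1: π = [0.3542, 0.3056, 0.1528, 0.1875], E[r] = -0.2708, γ^t·E[r] = -0.189583, running G = -1.106250
t=2: π = [0.3501, 0.3148, 0.1539, 0.1811], E[r] = -0.2297, γ^t·E[r] = -0.112575, running G = -1.218825
t=3: π = [0.3497, 0.3160, 0.1538, 0.1805], E[r] = -0.2243, γ^t·E[r] = -0.076933, running G = -1.295759
t=4: π = [0.3497, 0.3161, 0.1538, 0.1804], E[r] = -0.2238, γ^t·E[r] = -0.053746, running G = -1.349505
t=5: π = [0.3497, 0.3161, 0.1538, 0.1804], E[r] = -0.2238, γ^t·E[r] = -0.037612, running G = -1.387117

G = -1.3871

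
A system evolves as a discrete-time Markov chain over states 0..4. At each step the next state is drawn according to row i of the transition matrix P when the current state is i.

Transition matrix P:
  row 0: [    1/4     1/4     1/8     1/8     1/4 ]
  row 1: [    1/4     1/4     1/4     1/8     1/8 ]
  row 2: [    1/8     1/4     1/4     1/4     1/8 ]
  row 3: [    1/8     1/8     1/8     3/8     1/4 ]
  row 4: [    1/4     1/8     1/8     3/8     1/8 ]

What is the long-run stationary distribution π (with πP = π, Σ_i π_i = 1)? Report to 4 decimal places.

Balance equations π_j = Σ_i π_i·P[i][j]:
  π_0 = 1/4·π_0 + 1/4·π_1 + 1/8·π_2 + 1/8·π_3 + 1/4·π_4
  π_1 = 1/4·π_0 + 1/4·π_1 + 1/4·π_2 + 1/8·π_3 + 1/8·π_4
  π_2 = 1/8·π_0 + 1/4·π_1 + 1/4·π_2 + 1/8·π_3 + 1/8·π_4
  π_3 = 1/8·π_0 + 1/8·π_1 + 1/4·π_2 + 3/8·π_3 + 3/8·π_4
  normalize: π_0 + π_1 + π_2 + π_3 + π_4 = 1
Solving the linear system gives exactly π = [584/2969, 580/2969, 507/2969, 759/2969, 539/2969].

π = [0.1967, 0.1954, 0.1708, 0.2556, 0.1815]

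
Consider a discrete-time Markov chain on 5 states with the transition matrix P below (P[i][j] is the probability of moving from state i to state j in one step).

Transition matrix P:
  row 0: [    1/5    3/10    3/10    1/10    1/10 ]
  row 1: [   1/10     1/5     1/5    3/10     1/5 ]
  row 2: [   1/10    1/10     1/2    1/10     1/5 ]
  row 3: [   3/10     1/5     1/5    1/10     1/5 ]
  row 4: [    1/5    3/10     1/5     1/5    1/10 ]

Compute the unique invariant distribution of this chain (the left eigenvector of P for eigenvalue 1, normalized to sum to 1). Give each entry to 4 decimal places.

π = [0.1646, 0.2022, 0.3092, 0.1571, 0.1669]

Balance equations π_j = Σ_i π_i·P[i][j]:
  π_0 = 1/5·π_0 + 1/10·π_1 + 1/10·π_2 + 3/10·π_3 + 1/5·π_4
  π_1 = 3/10·π_0 + 1/5·π_1 + 1/10·π_2 + 1/5·π_3 + 3/10·π_4
  π_2 = 3/10·π_0 + 1/5·π_1 + 1/2·π_2 + 1/5·π_3 + 1/5·π_4
  π_3 = 1/10·π_0 + 3/10·π_1 + 1/10·π_2 + 1/10·π_3 + 1/5·π_4
  normalize: π_0 + π_1 + π_2 + π_3 + π_4 = 1
Solving the linear system gives exactly π = [719/4369, 1767/8738, 1351/4369, 1373/8738, 729/4369].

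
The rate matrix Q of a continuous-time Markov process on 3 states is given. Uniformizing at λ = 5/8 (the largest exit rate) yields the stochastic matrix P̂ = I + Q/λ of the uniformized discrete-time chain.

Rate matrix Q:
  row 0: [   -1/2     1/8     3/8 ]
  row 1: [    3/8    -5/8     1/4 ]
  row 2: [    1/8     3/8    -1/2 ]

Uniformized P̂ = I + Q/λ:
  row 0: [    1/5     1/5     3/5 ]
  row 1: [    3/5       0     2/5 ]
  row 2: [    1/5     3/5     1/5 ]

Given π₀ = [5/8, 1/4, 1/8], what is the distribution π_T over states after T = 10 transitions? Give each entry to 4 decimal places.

t=0: π = [0.6250, 0.2500, 0.1250]
t=1: π = [0.3000, 0.2000, 0.5000]
t=2: π = [0.2800, 0.3600, 0.3600]
t=3: π = [0.3440, 0.2720, 0.3840]
t=4: π = [0.3088, 0.2992, 0.3920]
t=5: π = [0.3197, 0.2970, 0.3834]
t=6: π = [0.3188, 0.2940, 0.3873]
t=7: π = [0.3176, 0.2961, 0.3863]
t=8: π = [0.3184, 0.2953, 0.3863]
t=9: π = [0.3181, 0.2954, 0.3864]
t=10: π = [0.3182, 0.2955, 0.3863]

π = [0.3182, 0.2955, 0.3863]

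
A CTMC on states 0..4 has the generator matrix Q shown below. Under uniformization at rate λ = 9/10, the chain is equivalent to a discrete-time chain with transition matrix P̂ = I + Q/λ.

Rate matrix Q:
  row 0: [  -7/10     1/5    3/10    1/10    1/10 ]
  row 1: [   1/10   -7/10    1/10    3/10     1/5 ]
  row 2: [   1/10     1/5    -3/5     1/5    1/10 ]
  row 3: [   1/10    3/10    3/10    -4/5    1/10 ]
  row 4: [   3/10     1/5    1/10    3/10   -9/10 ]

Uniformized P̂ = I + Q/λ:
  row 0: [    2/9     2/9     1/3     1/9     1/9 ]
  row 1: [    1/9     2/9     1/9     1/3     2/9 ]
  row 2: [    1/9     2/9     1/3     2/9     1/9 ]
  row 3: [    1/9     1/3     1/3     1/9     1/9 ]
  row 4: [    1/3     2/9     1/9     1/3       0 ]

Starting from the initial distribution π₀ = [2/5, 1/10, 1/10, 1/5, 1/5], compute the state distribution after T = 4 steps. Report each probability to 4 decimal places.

t=0: π = [0.4000, 0.1000, 0.1000, 0.2000, 0.2000]
t=1: π = [0.2000, 0.2444, 0.2667, 0.1889, 0.1000]
t=2: π = [0.1556, 0.2432, 0.2568, 0.2173, 0.1272]
t=3: π = [0.1567, 0.2464, 0.2510, 0.2219, 0.1240]
t=4: π = [0.1561, 0.2469, 0.2510, 0.2213, 0.1247]

π = [0.1561, 0.2469, 0.2510, 0.2213, 0.1247]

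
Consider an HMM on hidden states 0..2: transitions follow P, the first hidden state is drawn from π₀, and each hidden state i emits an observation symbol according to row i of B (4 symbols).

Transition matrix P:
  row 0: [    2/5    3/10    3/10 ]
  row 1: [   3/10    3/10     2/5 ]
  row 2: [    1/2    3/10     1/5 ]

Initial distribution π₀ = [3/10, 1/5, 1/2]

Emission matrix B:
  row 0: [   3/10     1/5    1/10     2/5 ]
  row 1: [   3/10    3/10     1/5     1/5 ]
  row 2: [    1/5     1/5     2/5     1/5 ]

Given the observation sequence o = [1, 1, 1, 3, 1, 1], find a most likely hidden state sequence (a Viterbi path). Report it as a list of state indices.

path = [2, 1, 2, 0, 1, 1]

t=0: δ = [6.000e-02, 6.000e-02, 1.000e-01]  (obs o_0=1)
t=1: δ = [1.000e-02, 9.000e-03, 4.800e-03]  ψ = [2, 2, 1]  (obs o_1=1)
t=2: δ = [8.000e-04, 9.000e-04, 7.200e-04]  ψ = [0, 0, 1]  (obs o_2=1)
t=3: δ = [1.440e-04, 5.400e-05, 7.200e-05]  ψ = [2, 1, 1]  (obs o_3=3)
t=4: δ = [1.152e-05, 1.296e-05, 8.640e-06]  ψ = [0, 0, 0]  (obs o_4=1)
t=5: δ = [9.216e-07, 1.166e-06, 1.037e-06]  ψ = [0, 1, 1]  (obs o_5=1)
backtrack: best end state = 1; path = [2, 1, 2, 0, 1, 1]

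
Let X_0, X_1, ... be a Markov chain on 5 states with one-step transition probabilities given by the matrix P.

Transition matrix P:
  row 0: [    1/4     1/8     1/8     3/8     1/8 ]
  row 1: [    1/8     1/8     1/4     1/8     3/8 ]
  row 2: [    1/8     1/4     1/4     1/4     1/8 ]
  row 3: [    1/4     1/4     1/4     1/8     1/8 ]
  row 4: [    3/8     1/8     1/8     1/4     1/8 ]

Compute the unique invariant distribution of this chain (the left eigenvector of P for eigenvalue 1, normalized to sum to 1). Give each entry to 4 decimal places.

Balance equations π_j = Σ_i π_i·P[i][j]:
  π_0 = 1/4·π_0 + 1/8·π_1 + 1/8·π_2 + 1/4·π_3 + 3/8·π_4
  π_1 = 1/8·π_0 + 1/8·π_1 + 1/4·π_2 + 1/4·π_3 + 1/8·π_4
  π_2 = 1/8·π_0 + 1/4·π_1 + 1/4·π_2 + 1/4·π_3 + 1/8·π_4
  π_3 = 3/8·π_0 + 1/8·π_1 + 1/4·π_2 + 1/8·π_3 + 1/4·π_4
  normalize: π_0 + π_1 + π_2 + π_3 + π_4 = 1
Solving the linear system gives exactly π = [1033/4616, 103/577, 927/4616, 1049/4616, 783/4616].

π = [0.2238, 0.1785, 0.2008, 0.2273, 0.1696]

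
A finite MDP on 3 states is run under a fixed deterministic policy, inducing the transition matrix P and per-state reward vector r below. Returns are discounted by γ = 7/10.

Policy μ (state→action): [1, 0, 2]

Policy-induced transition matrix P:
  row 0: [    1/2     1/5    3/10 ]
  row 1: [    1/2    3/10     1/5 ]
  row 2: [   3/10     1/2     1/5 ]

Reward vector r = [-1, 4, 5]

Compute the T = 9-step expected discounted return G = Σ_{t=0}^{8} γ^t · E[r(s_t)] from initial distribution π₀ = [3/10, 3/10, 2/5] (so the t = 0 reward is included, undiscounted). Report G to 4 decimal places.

G = 7.3642

t=0: π = [0.3000, 0.3000, 0.4000], E[r] = 2.9000, γ^t·E[r] = 2.900000, running G = 2.900000
t=1: π = [0.4200, 0.3500, 0.2300], E[r] = 2.1300, γ^t·E[r] = 1.491000, running G = 4.391000
t=2: π = [0.4540, 0.3040, 0.2420], E[r] = 1.9720, γ^t·E[r] = 0.966280, running G = 5.357280
t=3: π = [0.4516, 0.3030, 0.2454], E[r] = 1.9874, γ^t·E[r] = 0.681678, running G = 6.038958
t=4: π = [0.4509, 0.3039, 0.2452], E[r] = 1.9906, γ^t·E[r] = 0.477933, running G = 6.516892
t=5: π = [0.4510, 0.3039, 0.2451], E[r] = 1.9903, γ^t·E[r] = 0.334502, running G = 6.851393
t=6: π = [0.4510, 0.3039, 0.2451], E[r] = 1.9902, γ^t·E[r] = 0.234144, running G = 7.085537
t=7: π = [0.4510, 0.3039, 0.2451], E[r] = 1.9902, γ^t·E[r] = 0.163901, running G = 7.249438
t=8: π = [0.4510, 0.3039, 0.2451], E[r] = 1.9902, γ^t·E[r] = 0.114731, running G = 7.364169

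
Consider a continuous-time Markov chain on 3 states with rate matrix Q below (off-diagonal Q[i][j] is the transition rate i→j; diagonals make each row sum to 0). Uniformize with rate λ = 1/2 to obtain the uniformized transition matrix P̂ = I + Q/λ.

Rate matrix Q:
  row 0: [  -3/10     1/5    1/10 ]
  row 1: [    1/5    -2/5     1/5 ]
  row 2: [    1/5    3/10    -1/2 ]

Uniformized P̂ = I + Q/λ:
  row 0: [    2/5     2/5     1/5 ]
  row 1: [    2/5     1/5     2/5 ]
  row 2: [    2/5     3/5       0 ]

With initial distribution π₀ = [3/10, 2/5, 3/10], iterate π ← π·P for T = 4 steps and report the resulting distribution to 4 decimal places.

t=0: π = [0.3000, 0.4000, 0.3000]
t=1: π = [0.4000, 0.3800, 0.2200]
t=2: π = [0.4000, 0.3680, 0.2320]
t=3: π = [0.4000, 0.3728, 0.2272]
t=4: π = [0.4000, 0.3709, 0.2291]

π = [0.4000, 0.3709, 0.2291]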